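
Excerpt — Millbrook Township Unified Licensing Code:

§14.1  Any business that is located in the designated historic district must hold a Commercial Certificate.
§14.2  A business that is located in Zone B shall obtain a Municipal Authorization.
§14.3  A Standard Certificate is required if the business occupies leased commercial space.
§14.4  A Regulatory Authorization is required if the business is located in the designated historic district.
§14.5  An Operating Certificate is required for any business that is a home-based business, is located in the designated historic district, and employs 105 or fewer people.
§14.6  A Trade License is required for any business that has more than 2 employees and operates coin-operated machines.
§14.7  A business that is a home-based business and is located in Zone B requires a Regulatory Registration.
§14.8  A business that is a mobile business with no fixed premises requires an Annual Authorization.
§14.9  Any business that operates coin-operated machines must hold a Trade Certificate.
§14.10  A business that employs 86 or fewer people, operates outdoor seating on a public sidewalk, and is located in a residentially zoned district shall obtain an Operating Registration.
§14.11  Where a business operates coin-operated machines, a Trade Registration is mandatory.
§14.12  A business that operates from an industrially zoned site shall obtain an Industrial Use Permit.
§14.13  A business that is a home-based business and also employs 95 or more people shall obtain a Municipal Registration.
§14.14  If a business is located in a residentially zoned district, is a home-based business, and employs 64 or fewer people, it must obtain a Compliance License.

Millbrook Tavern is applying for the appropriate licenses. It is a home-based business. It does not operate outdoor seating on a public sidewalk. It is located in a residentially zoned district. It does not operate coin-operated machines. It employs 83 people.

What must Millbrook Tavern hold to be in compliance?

§14.1 is located in a residentially zoned district (not: is located in the designated historic district) → Commercial Certificate not required.
§14.2 is located in a residentially zoned district (not: is located in Zone B) → Municipal Authorization not required.
§14.3 is a home-based business (not: occupies leased commercial space) → Standard Certificate not required.
§14.4 is located in a residentially zoned district (not: is located in the designated historic district) → Regulatory Authorization not required.
§14.5 is a home-based business; is located in a residentially zoned district (not: is located in the designated historic district); employees 83 ≤ 105 → Operating Certificate not required.
§14.6 employees 83 > 2; does not operate coin-operated machines → Trade License not required.
§14.7 is a home-based business; is located in a residentially zoned district (not: is located in Zone B) → Regulatory Registration not required.
§14.8 is a home-based business (not: is a mobile business with no fixed premises) → Annual Authorization not required.
§14.9 does not operate coin-operated machines → Trade Certificate not required.
§14.10 employees 83 ≤ 86; does not operate outdoor seating on a public sidewalk; is located in a residentially zoned district → Operating Registration not required.
§14.11 does not operate coin-operated machines → Trade Registration not required.
§14.12 is a home-based business (not: operates from an industrially zoned site) → Industrial Use Permit not required.
§14.13 is a home-based business; employees 83 < 95 → Municipal Registration not required.
§14.14 is located in a residentially zoned district; is a home-based business; employees 83 > 64 → Compliance License not required.

None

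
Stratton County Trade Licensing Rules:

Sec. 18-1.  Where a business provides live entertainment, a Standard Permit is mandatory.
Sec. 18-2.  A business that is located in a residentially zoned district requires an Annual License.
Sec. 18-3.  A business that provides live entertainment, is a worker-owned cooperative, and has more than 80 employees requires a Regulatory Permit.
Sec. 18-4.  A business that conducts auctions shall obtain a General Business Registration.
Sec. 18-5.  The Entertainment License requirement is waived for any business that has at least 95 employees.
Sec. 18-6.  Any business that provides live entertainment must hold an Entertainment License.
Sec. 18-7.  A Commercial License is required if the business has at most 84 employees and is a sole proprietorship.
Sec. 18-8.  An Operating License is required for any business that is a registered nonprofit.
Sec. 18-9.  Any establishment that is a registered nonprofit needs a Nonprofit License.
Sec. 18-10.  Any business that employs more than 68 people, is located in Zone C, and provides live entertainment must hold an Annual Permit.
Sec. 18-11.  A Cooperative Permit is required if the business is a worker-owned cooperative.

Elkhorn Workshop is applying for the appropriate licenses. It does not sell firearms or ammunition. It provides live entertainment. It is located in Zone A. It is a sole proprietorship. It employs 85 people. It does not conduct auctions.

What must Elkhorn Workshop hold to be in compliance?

Entertainment License, Standard Permit

Sec. 18-1. provides live entertainment → Standard Permit required.
Sec. 18-2. is located in Zone A (not: is located in a residentially zoned district) → Annual License not required.
Sec. 18-3. provides live entertainment; is a sole proprietorship (not: is a worker-owned cooperative); employees 85 > 80 → Regulatory Permit not required.
Sec. 18-4. does not conduct auctions → General Business Registration not required.
Sec. 18-5. employees 85 < 95 → Entertainment License exemption does not apply.
Sec. 18-6. provides live entertainment → Entertainment License required.
Sec. 18-7. employees 85 > 84; is a sole proprietorship → Commercial License not required.
Sec. 18-8. is a sole proprietorship (not: is a registered nonprofit) → Operating License not required.
Sec. 18-9. is a sole proprietorship (not: is a registered nonprofit) → Nonprofit License not required.
Sec. 18-10. employees 85 > 68; is located in Zone A (not: is located in Zone C); provides live entertainment → Annual Permit not required.
Sec. 18-11. is a sole proprietorship (not: is a worker-owned cooperative) → Cooperative Permit not required.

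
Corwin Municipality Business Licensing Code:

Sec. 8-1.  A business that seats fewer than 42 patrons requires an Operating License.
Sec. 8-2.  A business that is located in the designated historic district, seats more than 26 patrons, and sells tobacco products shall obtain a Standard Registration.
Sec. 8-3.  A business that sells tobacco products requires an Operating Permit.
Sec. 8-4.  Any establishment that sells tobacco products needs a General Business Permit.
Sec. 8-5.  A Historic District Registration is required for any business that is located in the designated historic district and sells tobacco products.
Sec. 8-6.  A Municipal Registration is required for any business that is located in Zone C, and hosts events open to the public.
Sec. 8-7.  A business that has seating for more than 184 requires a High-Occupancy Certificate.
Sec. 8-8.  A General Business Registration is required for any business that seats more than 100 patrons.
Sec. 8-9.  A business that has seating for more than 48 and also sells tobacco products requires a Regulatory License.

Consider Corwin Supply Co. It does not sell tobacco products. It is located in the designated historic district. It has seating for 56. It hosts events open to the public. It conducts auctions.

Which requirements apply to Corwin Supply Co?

Sec. 8-1. seating 56 ≥ 42 → Operating License not required.
Sec. 8-2. is located in the designated historic district; seating 56 > 26; does not sell tobacco products → Standard Registration not required.
Sec. 8-3. does not sell tobacco products → Operating Permit not required.
Sec. 8-4. does not sell tobacco products → General Business Permit not required.
Sec. 8-5. is located in the designated historic district; does not sell tobacco products → Historic District Registration not required.
Sec. 8-6. is located in the designated historic district (not: is located in Zone C); hosts events open to the public → Municipal Registration not required.
Sec. 8-7. seating 56 ≤ 184 → High-Occupancy Certificate not required.
Sec. 8-8. seating 56 ≤ 100 → General Business Registration not required.
Sec. 8-9. seating 56 > 48; does not sell tobacco products → Regulatory License not required.

None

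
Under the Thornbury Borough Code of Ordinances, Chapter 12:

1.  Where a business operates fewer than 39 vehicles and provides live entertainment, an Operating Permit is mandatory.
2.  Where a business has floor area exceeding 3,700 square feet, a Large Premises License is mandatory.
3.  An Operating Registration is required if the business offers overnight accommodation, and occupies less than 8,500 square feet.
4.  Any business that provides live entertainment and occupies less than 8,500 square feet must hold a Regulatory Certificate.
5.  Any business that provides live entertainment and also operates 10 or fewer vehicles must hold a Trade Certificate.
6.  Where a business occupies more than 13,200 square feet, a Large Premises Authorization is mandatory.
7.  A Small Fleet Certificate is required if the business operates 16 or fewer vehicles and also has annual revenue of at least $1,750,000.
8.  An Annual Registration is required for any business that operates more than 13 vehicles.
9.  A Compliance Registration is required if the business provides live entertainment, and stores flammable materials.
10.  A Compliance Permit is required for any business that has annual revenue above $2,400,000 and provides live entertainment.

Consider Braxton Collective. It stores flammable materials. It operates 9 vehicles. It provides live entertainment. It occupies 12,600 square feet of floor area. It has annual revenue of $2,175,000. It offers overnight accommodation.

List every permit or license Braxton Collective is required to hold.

1. vehicles 9 < 39; provides live entertainment → Operating Permit required.
2. floor area 12,600 square feet > 3,700 square feet → Large Premises License required.
3. offers overnight accommodation; floor area 12,600 square feet ≥ 8,500 square feet → Operating Registration not required.
4. provides live entertainment; floor area 12,600 square feet ≥ 8,500 square feet → Regulatory Certificate not required.
5. provides live entertainment; vehicles 9 ≤ 10 → Trade Certificate required.
6. floor area 12,600 square feet ≤ 13,200 square feet → Large Premises Authorization not required.
7. vehicles 9 ≤ 16; revenue $2,175,000 ≥ $1,750,000 → Small Fleet Certificate required.
8. vehicles 9 ≤ 13 → Annual Registration not required.
9. provides live entertainment; stores flammable materials → Compliance Registration required.
10. revenue $2,175,000 ≤ $2,400,000; provides live entertainment → Compliance Permit not required.

Compliance Registration, Large Premises License, Operating Permit, Small Fleet Certificate, Trade Certificate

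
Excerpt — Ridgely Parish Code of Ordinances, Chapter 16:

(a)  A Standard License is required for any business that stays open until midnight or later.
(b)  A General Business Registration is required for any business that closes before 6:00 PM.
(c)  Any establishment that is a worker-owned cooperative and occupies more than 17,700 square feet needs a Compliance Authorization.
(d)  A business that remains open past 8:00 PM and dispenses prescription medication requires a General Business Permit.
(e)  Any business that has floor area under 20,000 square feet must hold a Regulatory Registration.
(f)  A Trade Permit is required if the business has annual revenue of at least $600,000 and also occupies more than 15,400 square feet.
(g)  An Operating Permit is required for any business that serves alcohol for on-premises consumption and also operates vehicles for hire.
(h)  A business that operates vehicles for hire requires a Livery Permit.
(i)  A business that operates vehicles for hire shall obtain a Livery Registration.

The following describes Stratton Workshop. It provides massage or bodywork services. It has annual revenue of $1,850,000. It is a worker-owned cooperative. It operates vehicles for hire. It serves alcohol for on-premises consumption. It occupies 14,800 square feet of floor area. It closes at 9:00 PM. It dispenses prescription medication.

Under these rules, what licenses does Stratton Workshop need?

General Business Permit, Livery Permit, Livery Registration, Operating Permit, Regulatory Registration

(a) closes 9:00 PM, at/before midnight → Standard License not required.
(b) closes 9:00 PM, after 6:00 PM → General Business Registration not required.
(c) is a worker-owned cooperative; floor area 14,800 square feet ≤ 17,700 square feet → Compliance Authorization not required.
(d) closes 9:00 PM, after 8:00 PM; dispenses prescription medication → General Business Permit required.
(e) floor area 14,800 square feet < 20,000 square feet → Regulatory Registration required.
(f) revenue $1,850,000 ≥ $600,000; floor area 14,800 square feet ≤ 15,400 square feet → Trade Permit not required.
(g) serves alcohol for on-premises consumption; operates vehicles for hire → Operating Permit required.
(h) operates vehicles for hire → Livery Permit required.
(i) operates vehicles for hire → Livery Registration required.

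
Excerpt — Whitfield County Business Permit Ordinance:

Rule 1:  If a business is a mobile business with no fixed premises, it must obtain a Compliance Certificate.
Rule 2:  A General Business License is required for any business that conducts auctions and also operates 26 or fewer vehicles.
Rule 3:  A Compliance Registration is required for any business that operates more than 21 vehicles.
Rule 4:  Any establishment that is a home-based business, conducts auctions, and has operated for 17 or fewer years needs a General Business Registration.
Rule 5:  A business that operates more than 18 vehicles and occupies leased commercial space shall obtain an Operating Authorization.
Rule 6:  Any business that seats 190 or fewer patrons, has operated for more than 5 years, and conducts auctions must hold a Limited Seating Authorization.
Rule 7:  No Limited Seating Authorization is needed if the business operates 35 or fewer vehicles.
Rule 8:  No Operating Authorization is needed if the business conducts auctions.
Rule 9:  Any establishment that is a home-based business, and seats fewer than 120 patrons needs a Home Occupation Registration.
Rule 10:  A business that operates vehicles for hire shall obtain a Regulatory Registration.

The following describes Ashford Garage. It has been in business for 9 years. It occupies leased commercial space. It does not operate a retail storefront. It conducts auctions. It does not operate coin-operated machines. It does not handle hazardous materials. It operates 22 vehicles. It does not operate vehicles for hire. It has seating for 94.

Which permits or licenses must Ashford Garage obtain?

Compliance Registration, General Business License

Rule 1: occupies leased commercial space (not: is a mobile business with no fixed premises) → Compliance Certificate not required.
Rule 2: conducts auctions; vehicles 22 ≤ 26 → General Business License required.
Rule 3: vehicles 22 > 21 → Compliance Registration required.
Rule 4: occupies leased commercial space (not: is a home-based business); conducts auctions; years in business 9 ≤ 17 → General Business Registration not required.
Rule 5: vehicles 22 > 18; occupies leased commercial space → Operating Authorization required.
Rule 6: seating 94 ≤ 190; years in business 9 > 5; conducts auctions → Limited Seating Authorization required.
Rule 7: vehicles 22 ≤ 35 → exempt from Limited Seating Authorization.
Rule 8: conducts auctions → exempt from Operating Authorization.
Rule 9: occupies leased commercial space (not: is a home-based business); seating 94 < 120 → Home Occupation Registration not required.
Rule 10: does not operate vehicles for hire → Regulatory Registration not required.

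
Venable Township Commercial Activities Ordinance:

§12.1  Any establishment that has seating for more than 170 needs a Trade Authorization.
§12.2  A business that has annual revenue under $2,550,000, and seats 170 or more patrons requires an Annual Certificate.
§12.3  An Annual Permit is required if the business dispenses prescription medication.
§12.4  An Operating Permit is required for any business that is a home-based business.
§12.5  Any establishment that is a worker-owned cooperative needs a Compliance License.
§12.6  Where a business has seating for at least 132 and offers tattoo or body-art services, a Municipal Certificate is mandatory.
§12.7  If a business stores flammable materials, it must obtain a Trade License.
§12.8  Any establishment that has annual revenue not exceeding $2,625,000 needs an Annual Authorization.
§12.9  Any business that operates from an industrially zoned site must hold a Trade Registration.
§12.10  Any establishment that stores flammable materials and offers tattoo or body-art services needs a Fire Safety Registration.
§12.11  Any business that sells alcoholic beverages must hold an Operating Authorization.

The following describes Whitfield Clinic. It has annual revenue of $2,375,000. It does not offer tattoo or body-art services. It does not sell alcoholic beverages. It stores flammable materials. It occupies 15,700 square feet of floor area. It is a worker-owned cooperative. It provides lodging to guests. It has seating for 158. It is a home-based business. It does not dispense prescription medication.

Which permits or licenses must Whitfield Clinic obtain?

Annual Authorization, Compliance License, Operating Permit, Trade License

§12.1 seating 158 ≤ 170 → Trade Authorization not required.
§12.2 revenue $2,375,000 < $2,550,000; seating 158 < 170 → Annual Certificate not required.
§12.3 does not dispense prescription medication → Annual Permit not required.
§12.4 is a home-based business → Operating Permit required.
§12.5 is a worker-owned cooperative → Compliance License required.
§12.6 seating 158 ≥ 132; does not offer tattoo or body-art services → Municipal Certificate not required.
§12.7 stores flammable materials → Trade License required.
§12.8 revenue $2,375,000 ≤ $2,625,000 → Annual Authorization required.
§12.9 is a home-based business (not: operates from an industrially zoned site) → Trade Registration not required.
§12.10 stores flammable materials; does not offer tattoo or body-art services → Fire Safety Registration not required.
§12.11 does not sell alcoholic beverages → Operating Authorization not required.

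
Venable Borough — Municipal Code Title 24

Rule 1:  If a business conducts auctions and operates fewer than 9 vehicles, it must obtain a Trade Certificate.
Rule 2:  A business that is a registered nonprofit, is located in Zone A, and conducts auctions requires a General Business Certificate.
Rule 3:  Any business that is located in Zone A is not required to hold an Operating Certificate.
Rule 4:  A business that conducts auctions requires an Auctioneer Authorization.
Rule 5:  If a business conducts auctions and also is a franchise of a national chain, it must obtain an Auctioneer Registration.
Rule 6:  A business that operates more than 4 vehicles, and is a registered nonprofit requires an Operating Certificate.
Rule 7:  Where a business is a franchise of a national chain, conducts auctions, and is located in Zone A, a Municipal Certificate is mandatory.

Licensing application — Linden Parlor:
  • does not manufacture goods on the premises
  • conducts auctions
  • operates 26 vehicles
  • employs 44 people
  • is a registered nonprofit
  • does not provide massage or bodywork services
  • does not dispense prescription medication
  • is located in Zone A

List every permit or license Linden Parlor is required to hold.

Auctioneer Authorization, General Business Certificate

Rule 1: conducts auctions; vehicles 26 ≥ 9 → Trade Certificate not required.
Rule 2: is a registered nonprofit; is located in Zone A; conducts auctions → General Business Certificate required.
Rule 3: is located in Zone A → exempt from Operating Certificate.
Rule 4: conducts auctions → Auctioneer Authorization required.
Rule 5: conducts auctions; is a registered nonprofit (not: is a franchise of a national chain) → Auctioneer Registration not required.
Rule 6: vehicles 26 > 4; is a registered nonprofit → Operating Certificate required.
Rule 7: is a registered nonprofit (not: is a franchise of a national chain); conducts auctions; is located in Zone A → Municipal Certificate not required.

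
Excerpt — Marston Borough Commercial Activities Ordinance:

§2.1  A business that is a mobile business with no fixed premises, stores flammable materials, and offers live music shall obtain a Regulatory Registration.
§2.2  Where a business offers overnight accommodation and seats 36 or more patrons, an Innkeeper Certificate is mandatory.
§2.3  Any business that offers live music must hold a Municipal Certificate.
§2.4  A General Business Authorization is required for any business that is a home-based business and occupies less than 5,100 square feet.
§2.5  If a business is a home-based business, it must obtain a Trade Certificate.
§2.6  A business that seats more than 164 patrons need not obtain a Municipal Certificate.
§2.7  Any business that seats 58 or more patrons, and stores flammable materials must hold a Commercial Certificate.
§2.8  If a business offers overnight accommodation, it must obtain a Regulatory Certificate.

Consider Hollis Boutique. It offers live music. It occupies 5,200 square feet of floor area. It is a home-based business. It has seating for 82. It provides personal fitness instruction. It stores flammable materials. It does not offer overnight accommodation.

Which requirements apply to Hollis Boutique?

Commercial Certificate, Municipal Certificate, Trade Certificate

§2.1 is a home-based business (not: is a mobile business with no fixed premises); stores flammable materials; offers live music → Regulatory Registration not required.
§2.2 does not offer overnight accommodation; seating 82 ≥ 36 → Innkeeper Certificate not required.
§2.3 offers live music → Municipal Certificate required.
§2.4 is a home-based business; floor area 5,200 square feet ≥ 5,100 square feet → General Business Authorization not required.
§2.5 is a home-based business → Trade Certificate required.
§2.6 seating 82 ≤ 164 → Municipal Certificate exemption does not apply.
§2.7 seating 82 ≥ 58; stores flammable materials → Commercial Certificate required.
§2.8 does not offer overnight accommodation → Regulatory Certificate not required.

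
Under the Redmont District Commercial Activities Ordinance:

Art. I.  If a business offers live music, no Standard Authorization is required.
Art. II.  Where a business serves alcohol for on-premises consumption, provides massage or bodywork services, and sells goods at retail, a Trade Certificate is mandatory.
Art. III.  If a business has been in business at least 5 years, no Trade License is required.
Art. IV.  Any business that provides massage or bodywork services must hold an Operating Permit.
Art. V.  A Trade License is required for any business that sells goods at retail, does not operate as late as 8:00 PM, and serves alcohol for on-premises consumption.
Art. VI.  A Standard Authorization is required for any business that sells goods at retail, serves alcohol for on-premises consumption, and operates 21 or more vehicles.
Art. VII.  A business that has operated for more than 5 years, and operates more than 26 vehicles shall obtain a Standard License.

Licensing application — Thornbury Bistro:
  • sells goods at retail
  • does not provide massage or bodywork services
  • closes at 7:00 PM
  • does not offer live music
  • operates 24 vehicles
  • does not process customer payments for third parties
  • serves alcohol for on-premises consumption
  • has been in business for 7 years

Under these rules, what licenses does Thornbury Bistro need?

Art. I. does not offer live music → Standard Authorization exemption does not apply.
Art. II. serves alcohol for on-premises consumption; does not provide massage or bodywork services; sells goods at retail → Trade Certificate not required.
Art. III. years in business 7 ≥ 5 → exempt from Trade License.
Art. IV. does not provide massage or bodywork services → Operating Permit not required.
Art. V. sells goods at retail; closes 7:00 PM, at/before 8:00 PM; serves alcohol for on-premises consumption → Trade License required.
Art. VI. sells goods at retail; serves alcohol for on-premises consumption; vehicles 24 ≥ 21 → Standard Authorization required.
Art. VII. years in business 7 > 5; vehicles 24 ≤ 26 → Standard License not required.

Standard Authorization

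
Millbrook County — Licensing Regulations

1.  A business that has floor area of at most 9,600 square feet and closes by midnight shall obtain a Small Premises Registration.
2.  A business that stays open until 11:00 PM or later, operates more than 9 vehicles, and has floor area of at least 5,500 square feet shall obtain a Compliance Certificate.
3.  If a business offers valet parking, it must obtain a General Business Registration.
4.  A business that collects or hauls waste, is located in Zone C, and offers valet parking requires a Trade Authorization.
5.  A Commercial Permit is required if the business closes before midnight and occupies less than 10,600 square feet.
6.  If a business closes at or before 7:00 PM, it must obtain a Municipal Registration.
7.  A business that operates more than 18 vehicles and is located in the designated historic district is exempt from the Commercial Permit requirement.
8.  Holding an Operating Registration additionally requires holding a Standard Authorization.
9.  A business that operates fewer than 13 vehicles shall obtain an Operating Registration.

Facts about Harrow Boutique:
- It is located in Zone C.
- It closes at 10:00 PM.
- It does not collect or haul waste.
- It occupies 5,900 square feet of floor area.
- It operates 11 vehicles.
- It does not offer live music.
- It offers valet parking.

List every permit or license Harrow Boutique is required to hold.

1. floor area 5,900 square feet ≤ 9,600 square feet; closes 10:00 PM, at/before midnight → Small Premises Registration required.
2. closes 10:00 PM, at/before 11:00 PM; vehicles 11 > 9; floor area 5,900 square feet ≥ 5,500 square feet → Compliance Certificate not required.
3. offers valet parking → General Business Registration required.
4. does not collect or haul waste; is located in Zone C; offers valet parking → Trade Authorization not required.
5. closes 10:00 PM, at/before midnight; floor area 5,900 square feet < 10,600 square feet → Commercial Permit required.
6. closes 10:00 PM, after 7:00 PM → Municipal Registration not required.
7. vehicles 11 ≤ 18; is located in Zone C (not: is located in the designated historic district) → Commercial Permit exemption does not apply.
8. Operating Registration is required → Standard Authorization also required.
9. vehicles 11 < 13 → Operating Registration required.

Commercial Permit, General Business Registration, Operating Registration, Small Premises Registration, Standard Authorization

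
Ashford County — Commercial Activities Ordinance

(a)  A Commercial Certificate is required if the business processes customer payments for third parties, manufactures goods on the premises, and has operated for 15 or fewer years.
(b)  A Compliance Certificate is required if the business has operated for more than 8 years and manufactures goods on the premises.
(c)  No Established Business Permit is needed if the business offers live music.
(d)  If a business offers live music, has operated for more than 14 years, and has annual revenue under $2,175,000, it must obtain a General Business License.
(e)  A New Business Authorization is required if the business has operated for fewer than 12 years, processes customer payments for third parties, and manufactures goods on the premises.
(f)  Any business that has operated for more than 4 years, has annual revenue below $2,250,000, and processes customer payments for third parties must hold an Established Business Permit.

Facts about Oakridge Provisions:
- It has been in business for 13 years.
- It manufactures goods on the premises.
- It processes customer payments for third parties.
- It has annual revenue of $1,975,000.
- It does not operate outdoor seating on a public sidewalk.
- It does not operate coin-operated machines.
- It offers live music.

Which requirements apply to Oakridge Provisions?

Commercial Certificate, Compliance Certificate

(a) processes customer payments for third parties; manufactures goods on the premises; years in business 13 ≤ 15 → Commercial Certificate required.
(b) years in business 13 > 8; manufactures goods on the premises → Compliance Certificate required.
(c) offers live music → exempt from Established Business Permit.
(d) offers live music; years in business 13 ≤ 14; revenue $1,975,000 < $2,175,000 → General Business License not required.
(e) years in business 13 ≥ 12; processes customer payments for third parties; manufactures goods on the premises → New Business Authorization not required.
(f) years in business 13 > 4; revenue $1,975,000 < $2,250,000; processes customer payments for third parties → Established Business Permit required.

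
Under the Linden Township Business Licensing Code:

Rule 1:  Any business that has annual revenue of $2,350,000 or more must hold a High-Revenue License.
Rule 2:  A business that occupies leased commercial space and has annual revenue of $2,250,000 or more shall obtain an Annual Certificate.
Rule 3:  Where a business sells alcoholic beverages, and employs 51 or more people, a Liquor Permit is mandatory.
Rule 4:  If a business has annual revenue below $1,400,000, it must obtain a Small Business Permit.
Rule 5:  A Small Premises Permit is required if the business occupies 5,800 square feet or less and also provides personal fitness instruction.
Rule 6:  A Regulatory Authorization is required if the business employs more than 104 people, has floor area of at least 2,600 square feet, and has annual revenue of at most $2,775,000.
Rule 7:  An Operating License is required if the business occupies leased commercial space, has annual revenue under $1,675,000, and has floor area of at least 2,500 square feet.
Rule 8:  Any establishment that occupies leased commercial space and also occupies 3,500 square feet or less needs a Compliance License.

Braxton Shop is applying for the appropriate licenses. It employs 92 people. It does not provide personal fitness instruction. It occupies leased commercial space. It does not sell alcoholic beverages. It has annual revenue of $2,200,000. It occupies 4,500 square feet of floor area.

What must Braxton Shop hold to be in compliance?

None

Rule 1: revenue $2,200,000 < $2,350,000 → High-Revenue License not required.
Rule 2: occupies leased commercial space; revenue $2,200,000 < $2,250,000 → Annual Certificate not required.
Rule 3: does not sell alcoholic beverages; employees 92 ≥ 51 → Liquor Permit not required.
Rule 4: revenue $2,200,000 ≥ $1,400,000 → Small Business Permit not required.
Rule 5: floor area 4,500 square feet ≤ 5,800 square feet; does not provide personal fitness instruction → Small Premises Permit not required.
Rule 6: employees 92 ≤ 104; floor area 4,500 square feet ≥ 2,600 square feet; revenue $2,200,000 ≤ $2,775,000 → Regulatory Authorization not required.
Rule 7: occupies leased commercial space; revenue $2,200,000 ≥ $1,675,000; floor area 4,500 square feet ≥ 2,500 square feet → Operating License not required.
Rule 8: occupies leased commercial space; floor area 4,500 square feet > 3,500 square feet → Compliance License not required.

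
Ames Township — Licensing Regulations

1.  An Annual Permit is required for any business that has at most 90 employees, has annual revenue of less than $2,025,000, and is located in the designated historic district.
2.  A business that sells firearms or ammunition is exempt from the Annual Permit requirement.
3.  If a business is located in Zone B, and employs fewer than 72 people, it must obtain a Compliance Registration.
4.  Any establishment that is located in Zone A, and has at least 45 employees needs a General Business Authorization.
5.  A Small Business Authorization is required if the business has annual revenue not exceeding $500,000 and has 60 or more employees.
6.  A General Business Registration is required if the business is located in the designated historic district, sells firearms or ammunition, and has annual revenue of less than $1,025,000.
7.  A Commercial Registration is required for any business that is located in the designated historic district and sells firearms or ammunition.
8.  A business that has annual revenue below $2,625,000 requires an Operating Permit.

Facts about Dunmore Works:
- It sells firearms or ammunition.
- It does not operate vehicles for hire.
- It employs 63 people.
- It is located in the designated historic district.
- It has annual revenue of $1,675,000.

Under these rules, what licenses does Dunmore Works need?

Commercial Registration, Operating Permit

1. employees 63 ≤ 90; revenue $1,675,000 < $2,025,000; is located in the designated historic district → Annual Permit required.
2. sells firearms or ammunition → exempt from Annual Permit.
3. is located in the designated historic district (not: is located in Zone B); employees 63 < 72 → Compliance Registration not required.
4. is located in the designated historic district (not: is located in Zone A); employees 63 ≥ 45 → General Business Authorization not required.
5. revenue $1,675,000 > $500,000; employees 63 ≥ 60 → Small Business Authorization not required.
6. is located in the designated historic district; sells firearms or ammunition; revenue $1,675,000 ≥ $1,025,000 → General Business Registration not required.
7. is located in the designated historic district; sells firearms or ammunition → Commercial Registration required.
8. revenue $1,675,000 < $2,625,000 → Operating Permit required.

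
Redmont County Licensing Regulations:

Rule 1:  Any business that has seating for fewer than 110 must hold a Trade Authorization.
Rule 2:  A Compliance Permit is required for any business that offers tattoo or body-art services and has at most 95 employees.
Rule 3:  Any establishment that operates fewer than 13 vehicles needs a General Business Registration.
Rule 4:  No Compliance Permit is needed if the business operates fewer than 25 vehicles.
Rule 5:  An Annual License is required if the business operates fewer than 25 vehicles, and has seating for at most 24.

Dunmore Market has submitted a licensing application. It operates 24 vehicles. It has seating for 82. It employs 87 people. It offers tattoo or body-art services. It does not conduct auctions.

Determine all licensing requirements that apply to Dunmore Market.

Rule 1: seating 82 < 110 → Trade Authorization required.
Rule 2: offers tattoo or body-art services; employees 87 ≤ 95 → Compliance Permit required.
Rule 3: vehicles 24 ≥ 13 → General Business Registration not required.
Rule 4: vehicles 24 < 25 → exempt from Compliance Permit.
Rule 5: vehicles 24 < 25; seating 82 > 24 → Annual License not required.

Trade Authorization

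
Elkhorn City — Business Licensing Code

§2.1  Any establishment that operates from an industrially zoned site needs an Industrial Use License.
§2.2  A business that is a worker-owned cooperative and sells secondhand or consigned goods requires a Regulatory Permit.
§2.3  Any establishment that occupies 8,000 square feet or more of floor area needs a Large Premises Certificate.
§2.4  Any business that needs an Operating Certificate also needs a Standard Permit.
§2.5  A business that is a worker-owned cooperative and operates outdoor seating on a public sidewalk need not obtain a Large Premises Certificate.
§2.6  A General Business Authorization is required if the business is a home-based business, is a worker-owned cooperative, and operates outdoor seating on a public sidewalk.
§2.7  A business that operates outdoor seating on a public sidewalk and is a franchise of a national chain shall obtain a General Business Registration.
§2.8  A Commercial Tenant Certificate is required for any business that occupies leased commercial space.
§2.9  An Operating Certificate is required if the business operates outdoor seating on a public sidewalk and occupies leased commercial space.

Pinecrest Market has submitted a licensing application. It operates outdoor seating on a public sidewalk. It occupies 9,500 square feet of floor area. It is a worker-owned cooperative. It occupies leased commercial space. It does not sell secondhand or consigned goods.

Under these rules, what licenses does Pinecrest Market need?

§2.1 occupies leased commercial space (not: operates from an industrially zoned site) → Industrial Use License not required.
§2.2 is a worker-owned cooperative; does not sell secondhand or consigned goods → Regulatory Permit not required.
§2.3 floor area 9,500 square feet ≥ 8,000 square feet → Large Premises Certificate required.
§2.4 Operating Certificate is required → Standard Permit also required.
§2.5 is a worker-owned cooperative; operates outdoor seating on a public sidewalk → exempt from Large Premises Certificate.
§2.6 occupies leased commercial space (not: is a home-based business); is a worker-owned cooperative; operates outdoor seating on a public sidewalk → General Business Authorization not required.
§2.7 operates outdoor seating on a public sidewalk; is a worker-owned cooperative (not: is a franchise of a national chain) → General Business Registration not required.
§2.8 occupies leased commercial space → Commercial Tenant Certificate required.
§2.9 operates outdoor seating on a public sidewalk; occupies leased commercial space → Operating Certificate required.

Commercial Tenant Certificate, Operating Certificate, Standard Permit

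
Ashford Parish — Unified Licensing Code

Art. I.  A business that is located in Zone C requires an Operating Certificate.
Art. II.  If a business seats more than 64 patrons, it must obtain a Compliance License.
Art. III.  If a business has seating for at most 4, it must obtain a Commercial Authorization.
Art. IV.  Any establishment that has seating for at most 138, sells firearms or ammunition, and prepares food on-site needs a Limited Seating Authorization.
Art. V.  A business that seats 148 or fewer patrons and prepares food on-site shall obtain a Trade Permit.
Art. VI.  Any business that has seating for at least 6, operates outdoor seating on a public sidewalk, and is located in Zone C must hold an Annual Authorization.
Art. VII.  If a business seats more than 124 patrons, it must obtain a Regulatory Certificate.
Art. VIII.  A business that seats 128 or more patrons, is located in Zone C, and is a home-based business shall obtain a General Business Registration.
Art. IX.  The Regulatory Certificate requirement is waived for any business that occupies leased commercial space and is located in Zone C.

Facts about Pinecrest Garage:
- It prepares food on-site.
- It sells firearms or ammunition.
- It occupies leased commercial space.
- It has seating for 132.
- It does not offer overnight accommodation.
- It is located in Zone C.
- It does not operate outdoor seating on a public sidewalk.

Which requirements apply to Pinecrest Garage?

Compliance License, Limited Seating Authorization, Operating Certificate, Trade Permit

Art. I. is located in Zone C → Operating Certificate required.
Art. II. seating 132 > 64 → Compliance License required.
Art. III. seating 132 > 4 → Commercial Authorization not required.
Art. IV. seating 132 ≤ 138; sells firearms or ammunition; prepares food on-site → Limited Seating Authorization required.
Art. V. seating 132 ≤ 148; prepares food on-site → Trade Permit required.
Art. VI. seating 132 ≥ 6; does not operate outdoor seating on a public sidewalk; is located in Zone C → Annual Authorization not required.
Art. VII. seating 132 > 124 → Regulatory Certificate required.
Art. VIII. seating 132 ≥ 128; is located in Zone C; occupies leased commercial space (not: is a home-based business) → General Business Registration not required.
Art. IX. occupies leased commercial space; is located in Zone C → exempt from Regulatory Certificate.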